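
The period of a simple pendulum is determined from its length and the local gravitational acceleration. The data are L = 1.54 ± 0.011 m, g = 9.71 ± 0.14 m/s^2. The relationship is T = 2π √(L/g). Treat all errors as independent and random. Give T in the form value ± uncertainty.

2.50 ± 0.0201 s

Relative error in a monomial: (δT/T)² = Σ (nᵢ · δxᵢ/xᵢ)².
  (½·δL/L)² = (0.5×0.00714)² = 1.28e-05;  (−½·δg/g)² = (-0.5×0.0144)² = 5.2e-05
δT/T = √(6.47e-05) = 0.00805
T = 2.50 s, so δT = 0.00805 × 2.50 = 0.0201 s.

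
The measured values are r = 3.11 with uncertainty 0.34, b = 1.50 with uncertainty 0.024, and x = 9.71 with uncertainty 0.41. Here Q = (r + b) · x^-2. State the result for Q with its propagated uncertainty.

0.0489 ± 0.00549

Let u = r + b = 4.61. δu = √(δr² + δb²) = √(0.116 + 0.000576) = 0.341, so δu/u = 0.0739.
Q is then a monomial in u, x:
δQ/Q = √((δu/u)² + (-2·δx/x)²) = √(0.00547 + 0.00713) = 0.112
Q = 0.0489, so δQ = 0.112 × 0.0489 = 0.00549.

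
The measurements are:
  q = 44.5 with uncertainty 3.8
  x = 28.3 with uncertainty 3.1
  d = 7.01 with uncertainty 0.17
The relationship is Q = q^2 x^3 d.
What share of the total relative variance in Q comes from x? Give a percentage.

78.4%

(δQ/Q)² = (2·δq/q)² + (3·δx/x)² + (1·δd/d)²
  q term: (2×0.0854)² = 0.0292
  x term: (3×0.110)² = 0.108
  d term: (1×0.0243)² = 0.000588
Total = 0.138. Share from x = 0.108/0.138 = 0.784.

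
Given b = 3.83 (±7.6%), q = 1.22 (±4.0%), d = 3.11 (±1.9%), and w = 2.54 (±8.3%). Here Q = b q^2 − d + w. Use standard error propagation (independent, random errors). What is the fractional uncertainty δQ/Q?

Let p = b·q^2 = 5.70. δp/p = √((1·δb/b)² + (2·δq/q)²) = √(0.00578 + 0.00640) = 0.110, so δp = 0.629.
Q = p − d + w: δQ = √(δp² + δd² + δw²) = √(0.396 + 0.00349 + 0.0444) = 0.666
Q = 5.13, so δQ/Q = 0.666/5.13 = 0.130.

0.130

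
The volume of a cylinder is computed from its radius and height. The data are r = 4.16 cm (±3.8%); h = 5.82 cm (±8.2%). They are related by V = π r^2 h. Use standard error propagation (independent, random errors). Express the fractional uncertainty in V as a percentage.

Since V is a product/quotient, work with relative uncertainties:
  (2·δr/r)² = (2×0.0380)² = 0.00578;  (1·δh/h)² = (1×0.0820)² = 0.00672
δV/V = √(0.0125) = 0.112

11.2%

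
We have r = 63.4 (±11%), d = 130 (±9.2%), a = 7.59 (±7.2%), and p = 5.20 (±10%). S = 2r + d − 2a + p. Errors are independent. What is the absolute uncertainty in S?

18.4

Sums and differences: (δS)² = Σ (cᵢ δxᵢ)².
  (2·δr)² = 195;  (δd)² = 143;  (2·δa)² = 1.19;  (δp)² = 0.270
δS = √(339) = 18.4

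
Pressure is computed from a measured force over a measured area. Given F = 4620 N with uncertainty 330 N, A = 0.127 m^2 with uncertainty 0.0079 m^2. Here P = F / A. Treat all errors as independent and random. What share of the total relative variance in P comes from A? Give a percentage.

(δP/P)² = (1·δF/F)² + (-1·δA/A)²
  F term: (1×0.0714)² = 0.00510
  A term: (-1×0.0622)² = 0.00387
Total = 0.00897. Share from A = 0.00387/0.00897 = 0.431.

43.1%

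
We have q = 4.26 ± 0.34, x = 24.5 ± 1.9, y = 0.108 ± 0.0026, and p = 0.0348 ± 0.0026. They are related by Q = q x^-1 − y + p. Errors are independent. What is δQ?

Let w = q·x^-1 = 0.174. δw/w = √((1·δq/q)² + (-1·δx/x)²) = √(0.00637 + 0.00601) = 0.111, so δw = 0.0193.
Q = w − y + p: δQ = √(δw² + δy² + δp²) = √(0.000374 + 6.76e-06 + 6.76e-06) = 0.0197

0.0197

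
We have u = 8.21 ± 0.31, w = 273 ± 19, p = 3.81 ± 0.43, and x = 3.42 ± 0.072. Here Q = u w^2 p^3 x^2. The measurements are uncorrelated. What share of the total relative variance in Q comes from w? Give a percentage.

14.1%

(δQ/Q)² = (1·δu/u)² + (2·δw/w)² + (3·δp/p)² + (2·δx/x)²
  u term: (1×0.0378)² = 0.00143
  w term: (2×0.0696)² = 0.0194
  p term: (3×0.113)² = 0.115
  x term: (2×0.0211)² = 0.00177
Total = 0.137. Share from w = 0.0194/0.137 = 0.141.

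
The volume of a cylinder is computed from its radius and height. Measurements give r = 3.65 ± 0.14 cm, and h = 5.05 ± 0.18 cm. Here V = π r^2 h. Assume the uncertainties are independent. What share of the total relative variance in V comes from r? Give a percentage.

(δV/V)² = (2·δr/r)² + (1·δh/h)²
  r term: (2×0.0384)² = 0.00588
  h term: (1×0.0356)² = 0.00127
Total = 0.00716. Share from r = 0.00588/0.00716 = 0.822.

82.2%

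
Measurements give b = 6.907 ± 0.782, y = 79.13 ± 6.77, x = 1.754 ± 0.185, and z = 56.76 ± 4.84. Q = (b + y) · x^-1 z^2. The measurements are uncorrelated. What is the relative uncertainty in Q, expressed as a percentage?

21.6%

Let u = b + y = 86.04. δu = √(δb² + δy²) = √(0.612 + 45.8) = 6.82, so δu/u = 0.0792.
Q is then a monomial in u, x, z:
δQ/Q = √((δu/u)² + (-1·δx/x)² + (2·δz/z)²) = √(0.00627 + 0.0111 + 0.0291) = 0.216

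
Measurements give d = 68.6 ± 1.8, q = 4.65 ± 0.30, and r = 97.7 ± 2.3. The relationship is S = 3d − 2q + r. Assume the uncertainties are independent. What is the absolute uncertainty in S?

5.90

S is a linear combination, so absolute uncertainties add in quadrature:
  (3·δd)² = 29.2;  (2·δq)² = 0.360;  (δr)² = 5.29
δS = √(34.8) = 5.90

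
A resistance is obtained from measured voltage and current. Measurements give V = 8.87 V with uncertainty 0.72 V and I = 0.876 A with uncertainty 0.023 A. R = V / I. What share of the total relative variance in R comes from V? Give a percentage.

(δR/R)² = (1·δV/V)² + (-1·δI/I)²
  V term: (1×0.0812)² = 0.00659
  I term: (-1×0.0263)² = 0.000689
Total = 0.00728. Share from V = 0.00659/0.00728 = 0.905.

90.5%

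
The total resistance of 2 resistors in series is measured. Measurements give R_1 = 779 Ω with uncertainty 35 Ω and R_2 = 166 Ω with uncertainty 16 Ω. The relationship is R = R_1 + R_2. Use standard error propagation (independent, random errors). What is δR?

38.5 Ω

Absolute uncertainties add in quadrature for a linear combination:
  (δR_1)² = 1220;  (δR_2)² = 256
δR = √(1480) = 38.5 Ω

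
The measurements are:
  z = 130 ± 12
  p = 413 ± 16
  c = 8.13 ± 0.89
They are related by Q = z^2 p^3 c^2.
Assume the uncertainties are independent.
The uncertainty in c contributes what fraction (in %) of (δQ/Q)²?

50.2%

(δQ/Q)² = (2·δz/z)² + (3·δp/p)² + (2·δc/c)²
  z term: (2×0.0923)² = 0.0341
  p term: (3×0.0387)² = 0.0135
  c term: (2×0.109)² = 0.0479
Total = 0.0955. Share from c = 0.0479/0.0955 = 0.502.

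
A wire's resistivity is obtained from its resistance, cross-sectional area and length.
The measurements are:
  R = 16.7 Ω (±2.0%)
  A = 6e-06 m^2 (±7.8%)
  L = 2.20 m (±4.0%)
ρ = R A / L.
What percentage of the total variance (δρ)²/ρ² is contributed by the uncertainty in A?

(δρ/ρ)² = (1·δR/R)² + (1·δA/A)² + (-1·δL/L)²
  R term: (1×0.0200)² = 0.000400
  A term: (1×0.0780)² = 0.00608
  L term: (-1×0.0400)² = 0.00160
Total = 0.00808. Share from A = 0.00608/0.00808 = 0.753.

75.3%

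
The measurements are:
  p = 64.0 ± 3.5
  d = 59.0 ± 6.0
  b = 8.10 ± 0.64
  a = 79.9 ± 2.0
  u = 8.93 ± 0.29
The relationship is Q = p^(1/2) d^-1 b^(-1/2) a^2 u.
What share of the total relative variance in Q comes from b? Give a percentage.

9.63%

(δQ/Q)² = (½·δp/p)² + (-1·δd/d)² + (−½·δb/b)² + (2·δa/a)² + (1·δu/u)²
  p term: (0.5×0.0547)² = 0.000748
  d term: (-1×0.102)² = 0.0103
  b term: (-0.5×0.0790)² = 0.00156
  a term: (2×0.0250)² = 0.00251
  u term: (1×0.0325)² = 0.00105
Total = 0.0162. Share from b = 0.00156/0.0162 = 0.0963.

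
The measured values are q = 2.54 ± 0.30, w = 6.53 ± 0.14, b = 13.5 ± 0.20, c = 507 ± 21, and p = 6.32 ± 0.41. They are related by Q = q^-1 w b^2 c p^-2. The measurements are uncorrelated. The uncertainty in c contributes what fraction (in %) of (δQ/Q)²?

(δQ/Q)² = (-1·δq/q)² + (1·δw/w)² + (2·δb/b)² + (1·δc/c)² + (-2·δp/p)²
  q term: (-1×0.118)² = 0.0140
  w term: (1×0.0214)² = 0.000460
  b term: (2×0.0148)² = 0.000878
  c term: (1×0.0414)² = 0.00172
  p term: (-2×0.0649)² = 0.0168
Total = 0.0338. Share from c = 0.00172/0.0338 = 0.0507.

5.07%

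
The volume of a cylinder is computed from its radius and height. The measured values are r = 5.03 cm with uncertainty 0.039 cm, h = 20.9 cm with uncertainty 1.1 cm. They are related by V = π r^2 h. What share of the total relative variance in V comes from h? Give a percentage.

(δV/V)² = (2·δr/r)² + (1·δh/h)²
  r term: (2×0.00775)² = 0.000240
  h term: (1×0.0526)² = 0.00277
Total = 0.00301. Share from h = 0.00277/0.00301 = 0.920.

92.0%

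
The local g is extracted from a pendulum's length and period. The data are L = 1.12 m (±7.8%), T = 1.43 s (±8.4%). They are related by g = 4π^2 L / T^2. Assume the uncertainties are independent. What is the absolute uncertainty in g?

Relative error in a monomial: (δg/g)² = Σ (nᵢ · δxᵢ/xᵢ)².
  (1·δL/L)² = (1×0.0780)² = 0.00608;  (-2·δT/T)² = (-2×0.0840)² = 0.0282
δg/g = √(0.0343) = 0.185
g = 21.6 m/s^2, so δg = 0.185 × 21.6 = 4.01 m/s^2.

4.01 m/s^2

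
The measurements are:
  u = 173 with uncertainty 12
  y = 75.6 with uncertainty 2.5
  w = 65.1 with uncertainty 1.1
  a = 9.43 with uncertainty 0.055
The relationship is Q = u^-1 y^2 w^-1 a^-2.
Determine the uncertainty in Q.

Relative error in a monomial: (δQ/Q)² = Σ (nᵢ · δxᵢ/xᵢ)².
  (-1·δu/u)² = (-1×0.0694)² = 0.00481;  (2·δy/y)² = (2×0.0331)² = 0.00437;  (-1·δw/w)² = (-1×0.0169)² = 0.000286;  (-2·δa/a)² = (-2×0.00583)² = 0.000136
δQ/Q = √(0.00961) = 0.0980
Q = 0.00571, so δQ = 0.0980 × 0.00571 = 0.000559.

0.000559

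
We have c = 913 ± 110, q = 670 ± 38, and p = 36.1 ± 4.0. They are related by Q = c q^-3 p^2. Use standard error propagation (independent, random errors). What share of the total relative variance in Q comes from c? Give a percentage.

(δQ/Q)² = (1·δc/c)² + (-3·δq/q)² + (2·δp/p)²
  c term: (1×0.120)² = 0.0145
  q term: (-3×0.0567)² = 0.0290
  p term: (2×0.111)² = 0.0491
Total = 0.0926. Share from c = 0.0145/0.0926 = 0.157.

15.7%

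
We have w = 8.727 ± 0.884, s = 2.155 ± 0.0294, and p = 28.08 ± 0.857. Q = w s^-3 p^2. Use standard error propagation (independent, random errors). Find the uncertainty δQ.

Each factor contributes (exponent × relative error)² to (δQ/Q)²:
  (1·δw/w)² = (1×0.101)² = 0.0103;  (-3·δs/s)² = (-3×0.0136)² = 0.00168;  (2·δp/p)² = (2×0.0305)² = 0.00373
δQ/Q = √(0.0157) = 0.125
Q = 687.6, so δQ = 0.125 × 687.6 = 86.0.

86.0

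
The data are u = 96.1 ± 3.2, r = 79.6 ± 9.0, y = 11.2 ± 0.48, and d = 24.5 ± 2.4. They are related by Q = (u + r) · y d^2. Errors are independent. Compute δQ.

Let w = u + r = 176. δw = √(δu² + δr²) = √(10.2 + 81.0) = 9.55, so δw/w = 0.0544.
Q is then a monomial in w, y, d:
δQ/Q = √((δw/w)² + (1·δy/y)² + (2·δd/d)²) = √(0.00296 + 0.00184 + 0.0384) = 0.208
Q = 1.18e+06, so δQ = 0.208 × 1.18e+06 = 2.45e+05.

2.45e+05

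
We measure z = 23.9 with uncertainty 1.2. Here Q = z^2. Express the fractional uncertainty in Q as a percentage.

Q ∝ z^2, so δQ/Q = |2| · δz/z = 2 × 0.0502 = 0.100.

10.0%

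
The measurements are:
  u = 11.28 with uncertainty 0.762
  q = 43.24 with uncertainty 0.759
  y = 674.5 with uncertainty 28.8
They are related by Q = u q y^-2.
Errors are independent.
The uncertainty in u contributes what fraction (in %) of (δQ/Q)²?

37.5%

(δQ/Q)² = (1·δu/u)² + (1·δq/q)² + (-2·δy/y)²
  u term: (1×0.0676)² = 0.00456
  q term: (1×0.0176)² = 0.000308
  y term: (-2×0.0427)² = 0.00729
Total = 0.0122. Share from u = 0.00456/0.0122 = 0.375.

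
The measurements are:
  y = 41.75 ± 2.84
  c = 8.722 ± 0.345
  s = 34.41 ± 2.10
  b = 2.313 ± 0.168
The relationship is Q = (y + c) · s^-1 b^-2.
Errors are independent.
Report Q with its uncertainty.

Let u = y + c = 50.47. δu = √(δy² + δc²) = √(8.07 + 0.119) = 2.86, so δu/u = 0.0567.
Q is then a monomial in u, s, b:
δQ/Q = √((δu/u)² + (-1·δs/s)² + (-2·δb/b)²) = √(0.00321 + 0.00372 + 0.0211) = 0.167
Q = 0.2742, so δQ = 0.167 × 0.2742 = 0.0459.

0.2742 ± 0.0459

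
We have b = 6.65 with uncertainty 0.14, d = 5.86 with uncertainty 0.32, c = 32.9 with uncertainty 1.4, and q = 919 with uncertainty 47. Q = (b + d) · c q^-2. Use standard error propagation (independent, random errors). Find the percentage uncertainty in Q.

Let u = b + d = 12.5. δu = √(δb² + δd²) = √(0.0196 + 0.102) = 0.349, so δu/u = 0.0279.
Q is then a monomial in u, c, q:
δQ/Q = √((δu/u)² + (1·δc/c)² + (-2·δq/q)²) = √(0.000780 + 0.00181 + 0.0105) = 0.114

11.4%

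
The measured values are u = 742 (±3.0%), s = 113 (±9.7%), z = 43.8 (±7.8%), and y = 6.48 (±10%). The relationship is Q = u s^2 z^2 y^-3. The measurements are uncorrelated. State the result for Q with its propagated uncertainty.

(6.68 ± 2.61) × 10^7

For a monomial Q ∝ u, s^2, z^2, y^-3, fractional errors add in quadrature:
  (1·δu/u)² = (1×0.0300)² = 0.000900;  (2·δs/s)² = (2×0.0970)² = 0.0376;  (2·δz/z)² = (2×0.0780)² = 0.0243;  (-3·δy/y)² = (-3×0.100)² = 0.0900
δQ/Q = √(0.153) = 0.391
Q = 6.68e+07, so δQ = 0.391 × 6.68e+07 = 2.61e+07.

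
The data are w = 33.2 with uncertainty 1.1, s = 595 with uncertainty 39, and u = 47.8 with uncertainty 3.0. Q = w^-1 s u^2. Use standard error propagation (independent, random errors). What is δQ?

5960

Relative error in a monomial: (δQ/Q)² = Σ (nᵢ · δxᵢ/xᵢ)².
  (-1·δw/w)² = (-1×0.0331)² = 0.00110;  (1·δs/s)² = (1×0.0655)² = 0.00430;  (2·δu/u)² = (2×0.0628)² = 0.0158
δQ/Q = √(0.0212) = 0.145
Q = 40900, so δQ = 0.145 × 40900 = 5960.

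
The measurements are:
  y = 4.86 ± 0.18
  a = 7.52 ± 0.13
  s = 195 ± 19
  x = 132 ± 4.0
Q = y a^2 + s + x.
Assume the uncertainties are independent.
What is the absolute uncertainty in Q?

Let p = y·a^2 = 275. δp/p = √((1·δy/y)² + (2·δa/a)²) = √(0.00137 + 0.00120) = 0.0507, so δp = 13.9.
Q = p + s + x: δQ = √(δp² + δs² + δx²) = √(194 + 361 + 16.0) = 23.9

23.9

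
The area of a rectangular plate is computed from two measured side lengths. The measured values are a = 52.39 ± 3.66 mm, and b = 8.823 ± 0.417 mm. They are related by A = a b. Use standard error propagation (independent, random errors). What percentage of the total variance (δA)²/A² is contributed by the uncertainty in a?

68.6%

(δA/A)² = (1·δa/a)² + (1·δb/b)²
  a term: (1×0.0699)² = 0.00488
  b term: (1×0.0473)² = 0.00223
Total = 0.00711. Share from a = 0.00488/0.00711 = 0.686.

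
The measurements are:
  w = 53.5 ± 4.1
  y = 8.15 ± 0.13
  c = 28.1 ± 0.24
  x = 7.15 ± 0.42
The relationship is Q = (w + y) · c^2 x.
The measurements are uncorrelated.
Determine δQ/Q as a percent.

Let u = w + y = 61.6. δu = √(δw² + δy²) = √(16.8 + 0.0169) = 4.10, so δu/u = 0.0665.
Q is then a monomial in u, c, x:
δQ/Q = √((δu/u)² + (2·δc/c)² + (1·δx/x)²) = √(0.00443 + 0.000292 + 0.00345) = 0.0904

9.04%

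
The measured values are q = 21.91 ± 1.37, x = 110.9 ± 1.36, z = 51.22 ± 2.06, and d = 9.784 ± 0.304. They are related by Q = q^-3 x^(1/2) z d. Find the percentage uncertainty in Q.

19.4%

Products/powers → add relative errors in quadrature, weighted by exponent:
  (-3·δq/q)² = (-3×0.0625)² = 0.0352;  (½·δx/x)² = (0.5×0.0123)² = 3.76e-05;  (1·δz/z)² = (1×0.0402)² = 0.00162;  (1·δd/d)² = (1×0.0311)² = 0.000965
δQ/Q = √(0.0378) = 0.194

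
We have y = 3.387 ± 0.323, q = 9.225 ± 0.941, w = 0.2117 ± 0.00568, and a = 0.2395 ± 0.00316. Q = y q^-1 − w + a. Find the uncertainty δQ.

Let p = y·q^-1 = 0.3672. δp/p = √((1·δy/y)² + (-1·δq/q)²) = √(0.00909 + 0.0104) = 0.140, so δp = 0.0513.
Q = p − w + a: δQ = √(δp² + δw² + δa²) = √(0.00263 + 3.23e-05 + 9.99e-06) = 0.0517

0.0517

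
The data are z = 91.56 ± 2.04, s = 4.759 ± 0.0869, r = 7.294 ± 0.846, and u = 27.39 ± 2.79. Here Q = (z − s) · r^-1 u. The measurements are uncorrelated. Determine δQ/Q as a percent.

15.6%

Let w = z − s = 86.80. δw = √(δz² + δs²) = √(4.16 + 0.00755) = 2.04, so δw/w = 0.0235.
Q is then a monomial in w, r, u:
δQ/Q = √((δw/w)² + (-1·δr/r)² + (1·δu/u)²) = √(0.000553 + 0.0135 + 0.0104) = 0.156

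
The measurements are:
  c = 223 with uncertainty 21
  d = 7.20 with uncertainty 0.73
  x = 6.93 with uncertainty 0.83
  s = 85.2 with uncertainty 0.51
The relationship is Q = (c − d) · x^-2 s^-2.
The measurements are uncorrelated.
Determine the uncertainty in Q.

0.000160

Let u = c − d = 216. δu = √(δc² + δd²) = √(441 + 0.533) = 21.0, so δu/u = 0.0974.
Q is then a monomial in u, x, s:
δQ/Q = √((δu/u)² + (-2·δx/x)² + (-2·δs/s)²) = √(0.00948 + 0.0574 + 0.000143) = 0.259
Q = 0.000619, so δQ = 0.259 × 0.000619 = 0.000160.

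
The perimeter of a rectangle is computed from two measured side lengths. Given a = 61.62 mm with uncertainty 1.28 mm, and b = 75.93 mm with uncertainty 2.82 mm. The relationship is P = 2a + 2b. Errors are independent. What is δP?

P is a linear combination, so absolute uncertainties add in quadrature:
  (2·δa)² = 6.55;  (2·δb)² = 31.8
δP = √(38.4) = 6.19 mm

6.19 mm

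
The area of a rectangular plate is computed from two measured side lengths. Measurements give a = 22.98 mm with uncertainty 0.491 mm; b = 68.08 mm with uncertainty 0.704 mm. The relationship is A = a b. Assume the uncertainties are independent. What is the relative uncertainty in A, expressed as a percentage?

Each factor contributes (exponent × relative error)² to (δA/A)²:
  (1·δa/a)² = (1×0.0214)² = 0.000457;  (1·δb/b)² = (1×0.0103)² = 0.000107
δA/A = √(0.000563) = 0.0237

2.37%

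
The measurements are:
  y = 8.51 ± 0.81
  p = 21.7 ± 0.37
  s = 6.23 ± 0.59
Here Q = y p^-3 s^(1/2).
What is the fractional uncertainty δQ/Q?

For a monomial Q ∝ y, p^-3, s^(1/2), fractional errors add in quadrature:
  (1·δy/y)² = (1×0.0952)² = 0.00906;  (-3·δp/p)² = (-3×0.0171)² = 0.00262;  (½·δs/s)² = (0.5×0.0947)² = 0.00224
δQ/Q = √(0.0139) = 0.118

0.118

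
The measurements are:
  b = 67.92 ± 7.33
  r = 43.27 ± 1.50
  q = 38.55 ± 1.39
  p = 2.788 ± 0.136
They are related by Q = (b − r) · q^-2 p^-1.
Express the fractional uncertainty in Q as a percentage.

Let u = b − r = 24.65. δu = √(δb² + δr²) = √(53.7 + 2.25) = 7.48, so δu/u = 0.304.
Q is then a monomial in u, q, p:
δQ/Q = √((δu/u)² + (-2·δq/q)² + (-1·δp/p)²) = √(0.0921 + 0.00520 + 0.00238) = 0.316

31.6%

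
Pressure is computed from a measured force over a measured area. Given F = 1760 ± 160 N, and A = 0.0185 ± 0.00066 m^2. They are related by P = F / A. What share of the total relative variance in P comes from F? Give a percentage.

(δP/P)² = (1·δF/F)² + (-1·δA/A)²
  F term: (1×0.0909)² = 0.00826
  A term: (-1×0.0357)² = 0.00127
Total = 0.00954. Share from F = 0.00826/0.00954 = 0.867.

86.7%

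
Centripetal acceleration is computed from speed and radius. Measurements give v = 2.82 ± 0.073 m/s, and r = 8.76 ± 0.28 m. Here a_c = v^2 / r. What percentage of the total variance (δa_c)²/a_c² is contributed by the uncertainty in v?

(δa_c/a_c)² = (2·δv/v)² + (-1·δr/r)²
  v term: (2×0.0259)² = 0.00268
  r term: (-1×0.0320)² = 0.00102
Total = 0.00370. Share from v = 0.00268/0.00370 = 0.724.

72.4%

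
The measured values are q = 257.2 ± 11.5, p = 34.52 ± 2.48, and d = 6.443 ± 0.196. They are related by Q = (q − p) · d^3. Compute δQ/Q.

Let u = q − p = 222.7. δu = √(δq² + δp²) = √(132 + 6.15) = 11.8, so δu/u = 0.0528.
Q is then a monomial in u, d:
δQ/Q = √((δu/u)² + (3·δd/d)²) = √(0.00279 + 0.00833) = 0.105

0.105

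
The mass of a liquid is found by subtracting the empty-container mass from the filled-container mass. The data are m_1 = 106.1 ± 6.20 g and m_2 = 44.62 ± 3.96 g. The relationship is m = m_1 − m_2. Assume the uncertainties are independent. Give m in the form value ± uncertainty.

61.48 ± 7.36 g

Each term contributes (cᵢ δxᵢ)² to (δm)²:
  (δm_1)² = 38.4;  (δm_2)² = 15.7
δm = √(54.1) = 7.36 g
m = 61.48 g.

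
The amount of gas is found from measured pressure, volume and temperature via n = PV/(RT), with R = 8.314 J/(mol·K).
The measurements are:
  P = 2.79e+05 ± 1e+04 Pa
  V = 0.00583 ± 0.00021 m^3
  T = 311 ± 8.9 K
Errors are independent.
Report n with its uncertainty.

For a monomial n ∝ P, V, T^-1, fractional errors add in quadrature:
  (1·δP/P)² = (1×0.0358)² = 0.00128;  (1·δV/V)² = (1×0.0360)² = 0.00130;  (-1·δT/T)² = (-1×0.0286)² = 0.000819
δn/n = √(0.00340) = 0.0583
n = 0.629 mol, so δn = 0.0583 × 0.629 = 0.0367 mol.

0.629 ± 0.0367 mol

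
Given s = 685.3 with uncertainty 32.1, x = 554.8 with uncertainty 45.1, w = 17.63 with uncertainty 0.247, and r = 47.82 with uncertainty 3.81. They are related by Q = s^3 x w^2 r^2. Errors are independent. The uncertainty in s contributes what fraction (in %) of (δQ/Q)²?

(δQ/Q)² = (3·δs/s)² + (1·δx/x)² + (2·δw/w)² + (2·δr/r)²
  s term: (3×0.0468)² = 0.0197
  x term: (1×0.0813)² = 0.00661
  w term: (2×0.0140)² = 0.000785
  r term: (2×0.0797)² = 0.0254
Total = 0.0525. Share from s = 0.0197/0.0525 = 0.376.

37.6%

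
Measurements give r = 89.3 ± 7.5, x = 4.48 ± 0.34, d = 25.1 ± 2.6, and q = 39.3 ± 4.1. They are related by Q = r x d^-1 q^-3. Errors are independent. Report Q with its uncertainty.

(2.63 ± 0.915) × 10^-4

Relative error in a monomial: (δQ/Q)² = Σ (nᵢ · δxᵢ/xᵢ)².
  (1·δr/r)² = (1×0.0840)² = 0.00705;  (1·δx/x)² = (1×0.0759)² = 0.00576;  (-1·δd/d)² = (-1×0.104)² = 0.0107;  (-3·δq/q)² = (-3×0.104)² = 0.0980
δQ/Q = √(0.121) = 0.349
Q = 0.000263, so δQ = 0.349 × 0.000263 = 9.15e-05.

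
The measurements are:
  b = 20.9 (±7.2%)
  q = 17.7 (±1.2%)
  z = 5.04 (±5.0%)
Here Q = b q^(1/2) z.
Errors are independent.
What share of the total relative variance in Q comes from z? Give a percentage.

32.4%

(δQ/Q)² = (1·δb/b)² + (½·δq/q)² + (1·δz/z)²
  b term: (1×0.0720)² = 0.00518
  q term: (0.5×0.0120)² = 3.6e-05
  z term: (1×0.0500)² = 0.00250
Total = 0.00772. Share from z = 0.00250/0.00772 = 0.324.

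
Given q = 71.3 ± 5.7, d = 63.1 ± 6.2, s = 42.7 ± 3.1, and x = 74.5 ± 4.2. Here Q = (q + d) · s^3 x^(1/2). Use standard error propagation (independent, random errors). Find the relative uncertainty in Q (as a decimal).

0.228

Let u = q + d = 134. δu = √(δq² + δd²) = √(32.5 + 38.4) = 8.42, so δu/u = 0.0627.
Q is then a monomial in u, s, x:
δQ/Q = √((δu/u)² + (3·δs/s)² + (½·δx/x)²) = √(0.00393 + 0.0474 + 0.000795) = 0.228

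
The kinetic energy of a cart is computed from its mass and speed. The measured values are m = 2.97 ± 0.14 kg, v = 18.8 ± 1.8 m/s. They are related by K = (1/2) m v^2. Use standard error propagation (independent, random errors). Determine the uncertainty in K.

104 J

Since K is a product/quotient, work with relative uncertainties:
  (1·δm/m)² = (1×0.0471)² = 0.00222;  (2·δv/v)² = (2×0.0957)² = 0.0367
δK/K = √(0.0389) = 0.197
K = 525 J, so δK = 0.197 × 525 = 104 J.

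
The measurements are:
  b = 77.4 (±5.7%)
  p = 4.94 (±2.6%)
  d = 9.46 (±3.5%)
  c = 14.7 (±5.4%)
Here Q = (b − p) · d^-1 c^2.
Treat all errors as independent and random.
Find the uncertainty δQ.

Let u = b − p = 72.5. δu = √(δb² + δp²) = √(19.5 + 0.0165) = 4.41, so δu/u = 0.0609.
Q is then a monomial in u, d, c:
δQ/Q = √((δu/u)² + (-1·δd/d)² + (2·δc/c)²) = √(0.00371 + 0.00123 + 0.0117) = 0.129
Q = 1660, so δQ = 0.129 × 1660 = 213.

213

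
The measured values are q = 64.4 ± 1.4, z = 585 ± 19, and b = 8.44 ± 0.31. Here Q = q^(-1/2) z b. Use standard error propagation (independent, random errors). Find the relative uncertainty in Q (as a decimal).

Q is a product of powers, so relative uncertainties combine in quadrature:
  (−½·δq/q)² = (-0.5×0.0217)² = 0.000118;  (1·δz/z)² = (1×0.0325)² = 0.00105;  (1·δb/b)² = (1×0.0367)² = 0.00135
δQ/Q = √(0.00252) = 0.0502

0.0502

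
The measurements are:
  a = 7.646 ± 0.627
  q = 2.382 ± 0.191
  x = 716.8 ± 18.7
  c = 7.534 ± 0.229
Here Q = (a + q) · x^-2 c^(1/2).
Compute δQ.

Let u = a + q = 10.03. δu = √(δa² + δq²) = √(0.393 + 0.0365) = 0.655, so δu/u = 0.0654.
Q is then a monomial in u, x, c:
δQ/Q = √((δu/u)² + (-2·δx/x)² + (½·δc/c)²) = √(0.00427 + 0.00272 + 0.000231) = 0.0850
Q = 5.357e-05, so δQ = 0.0850 × 5.357e-05 = 4.55e-06.

4.55e-06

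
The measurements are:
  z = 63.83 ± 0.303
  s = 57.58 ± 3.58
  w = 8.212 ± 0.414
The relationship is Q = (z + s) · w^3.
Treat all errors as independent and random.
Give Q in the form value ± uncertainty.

67240 ± 10400

Let u = z + s = 121.4. δu = √(δz² + δs²) = √(0.0918 + 12.8) = 3.59, so δu/u = 0.0296.
Q is then a monomial in u, w:
δQ/Q = √((δu/u)² + (3·δw/w)²) = √(0.000876 + 0.0229) = 0.154
Q = 67240, so δQ = 0.154 × 67240 = 10400.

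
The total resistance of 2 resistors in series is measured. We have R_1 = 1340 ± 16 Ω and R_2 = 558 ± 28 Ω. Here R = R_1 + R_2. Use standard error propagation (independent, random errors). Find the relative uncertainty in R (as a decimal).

0.0170

Each term contributes (cᵢ δxᵢ)² to (δR)²:
  (δR_1)² = 256;  (δR_2)² = 784
δR = √(1040) = 32.2 Ω
R = 1900 Ω, so δR/R = 32.2/1900 = 0.0170.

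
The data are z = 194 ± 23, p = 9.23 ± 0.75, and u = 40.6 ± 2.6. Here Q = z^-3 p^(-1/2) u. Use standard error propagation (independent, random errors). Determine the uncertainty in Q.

6.66e-07

Products/powers → add relative errors in quadrature, weighted by exponent:
  (-3·δz/z)² = (-3×0.119)² = 0.127;  (−½·δp/p)² = (-0.5×0.0813)² = 0.00165;  (1·δu/u)² = (1×0.0640)² = 0.00410
δQ/Q = √(0.132) = 0.364
Q = 1.83e-06, so δQ = 0.364 × 1.83e-06 = 6.66e-07.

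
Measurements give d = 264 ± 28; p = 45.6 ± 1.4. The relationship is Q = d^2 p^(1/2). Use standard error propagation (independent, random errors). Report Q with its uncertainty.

Since Q is a product/quotient, work with relative uncertainties:
  (2·δd/d)² = (2×0.106)² = 0.0450;  (½·δp/p)² = (0.5×0.0307)² = 0.000236
δQ/Q = √(0.0452) = 0.213
Q = 4.71e+05, so δQ = 0.213 × 4.71e+05 = 1e+05.

(4.71 ± 1.00) × 10^5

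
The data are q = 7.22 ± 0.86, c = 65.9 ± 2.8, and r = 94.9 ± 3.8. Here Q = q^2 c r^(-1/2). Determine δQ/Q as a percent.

Each factor contributes (exponent × relative error)² to (δQ/Q)²:
  (2·δq/q)² = (2×0.119)² = 0.0568;  (1·δc/c)² = (1×0.0425)² = 0.00181;  (−½·δr/r)² = (-0.5×0.0400)² = 0.000401
δQ/Q = √(0.0590) = 0.243

24.3%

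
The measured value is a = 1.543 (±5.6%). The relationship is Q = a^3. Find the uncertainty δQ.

0.617

Since Q is a product/quotient, work with relative uncertainties:
  (3·δa/a)² = (3×0.0560)² = 0.0282
δQ/Q = √(0.0282) = 0.168
Q = 3.674, so δQ = 0.168 × 3.674 = 0.617.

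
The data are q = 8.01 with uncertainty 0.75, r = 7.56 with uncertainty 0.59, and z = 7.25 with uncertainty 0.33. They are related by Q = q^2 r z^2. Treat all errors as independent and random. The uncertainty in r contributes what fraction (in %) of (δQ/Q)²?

12.3%

(δQ/Q)² = (2·δq/q)² + (1·δr/r)² + (2·δz/z)²
  q term: (2×0.0936)² = 0.0351
  r term: (1×0.0780)² = 0.00609
  z term: (2×0.0455)² = 0.00829
Total = 0.0494. Share from r = 0.00609/0.0494 = 0.123.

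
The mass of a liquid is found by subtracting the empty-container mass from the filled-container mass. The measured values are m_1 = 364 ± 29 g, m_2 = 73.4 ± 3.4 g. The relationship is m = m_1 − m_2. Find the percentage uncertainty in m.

Absolute uncertainties add in quadrature for a linear combination:
  (δm_1)² = 841;  (δm_2)² = 11.6
δm = √(853) = 29.2 g
m = 291 g, so δm/m = 29.2/291 = 0.100.

10.0%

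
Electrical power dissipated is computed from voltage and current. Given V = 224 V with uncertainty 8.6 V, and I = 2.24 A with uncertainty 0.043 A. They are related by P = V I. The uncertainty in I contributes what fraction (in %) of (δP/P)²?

20.0%

(δP/P)² = (1·δV/V)² + (1·δI/I)²
  V term: (1×0.0384)² = 0.00147
  I term: (1×0.0192)² = 0.000369
Total = 0.00184. Share from I = 0.000369/0.00184 = 0.200.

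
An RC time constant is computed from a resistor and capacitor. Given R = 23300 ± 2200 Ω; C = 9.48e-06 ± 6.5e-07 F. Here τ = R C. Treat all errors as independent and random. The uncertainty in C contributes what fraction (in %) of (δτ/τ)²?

34.5%

(δτ/τ)² = (1·δR/R)² + (1·δC/C)²
  R term: (1×0.0944)² = 0.00892
  C term: (1×0.0686)² = 0.00470
Total = 0.0136. Share from C = 0.00470/0.0136 = 0.345.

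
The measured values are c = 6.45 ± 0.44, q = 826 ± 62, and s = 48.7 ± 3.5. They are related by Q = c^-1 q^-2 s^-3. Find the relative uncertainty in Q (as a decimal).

0.271

Q is a product of powers, so relative uncertainties combine in quadrature:
  (-1·δc/c)² = (-1×0.0682)² = 0.00465;  (-2·δq/q)² = (-2×0.0751)² = 0.0225;  (-3·δs/s)² = (-3×0.0719)² = 0.0465
δQ/Q = √(0.0737) = 0.271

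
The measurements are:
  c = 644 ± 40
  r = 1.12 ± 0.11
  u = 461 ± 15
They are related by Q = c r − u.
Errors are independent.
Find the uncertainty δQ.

Let p = c·r = 721. δp/p = √((1·δc/c)² + (1·δr/r)²) = √(0.00386 + 0.00965) = 0.116, so δp = 83.8.
Q = p − u: δQ = √(δp² + δu²) = √(7030 + 225) = 85.1

85.1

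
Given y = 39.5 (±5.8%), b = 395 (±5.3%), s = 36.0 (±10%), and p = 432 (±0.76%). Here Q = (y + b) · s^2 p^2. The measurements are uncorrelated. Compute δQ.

Let u = y + b = 434. δu = √(δy² + δb²) = √(5.25 + 438) = 21.1, so δu/u = 0.0485.
Q is then a monomial in u, s, p:
δQ/Q = √((δu/u)² + (2·δs/s)² + (2·δp/p)²) = √(0.00235 + 0.0400 + 0.000231) = 0.206
Q = 1.05e+11, so δQ = 0.206 × 1.05e+11 = 2.17e+10.

2.17e+10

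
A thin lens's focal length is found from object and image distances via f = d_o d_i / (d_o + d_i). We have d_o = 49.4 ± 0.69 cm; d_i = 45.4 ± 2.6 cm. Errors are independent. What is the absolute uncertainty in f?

∂f/∂d_o = (d_i/(d_o+d_i))² = 0.229;  ∂f/∂d_i = (d_o/(d_o+d_i))² = 0.272
δf = √((∂f/∂d_o · δd_o)² + (∂f/∂d_i · δd_i)²) = √(0.0250 + 0.498) = 0.724 cm

0.724 cm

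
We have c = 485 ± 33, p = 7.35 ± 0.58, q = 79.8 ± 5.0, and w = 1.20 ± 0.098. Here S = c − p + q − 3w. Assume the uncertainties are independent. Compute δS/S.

0.0603

Each term contributes (cᵢ δxᵢ)² to (δS)²:
  (δc)² = 1090;  (δp)² = 0.336;  (δq)² = 25.0;  (3·δw)² = 0.0864
δS = √(1110) = 33.4
S = 554, so δS/S = 33.4/554 = 0.0603.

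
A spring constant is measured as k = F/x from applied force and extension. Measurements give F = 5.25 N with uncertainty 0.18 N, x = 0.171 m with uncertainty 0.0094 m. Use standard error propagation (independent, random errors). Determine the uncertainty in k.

1.99 N/m

Since k is a product/quotient, work with relative uncertainties:
  (1·δF/F)² = (1×0.0343)² = 0.00118;  (-1·δx/x)² = (-1×0.0550)² = 0.00302
δk/k = √(0.00420) = 0.0648
k = 30.7 N/m, so δk = 0.0648 × 30.7 = 1.99 N/m.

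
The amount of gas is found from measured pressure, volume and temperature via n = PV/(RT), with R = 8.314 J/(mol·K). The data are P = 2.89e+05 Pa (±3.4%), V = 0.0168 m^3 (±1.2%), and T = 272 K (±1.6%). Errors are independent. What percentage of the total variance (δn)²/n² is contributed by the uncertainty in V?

(δn/n)² = (1·δP/P)² + (1·δV/V)² + (-1·δT/T)²
  P term: (1×0.0340)² = 0.00116
  V term: (1×0.0120)² = 0.000144
  T term: (-1×0.0160)² = 0.000256
Total = 0.00156. Share from V = 0.000144/0.00156 = 0.0925.

9.25%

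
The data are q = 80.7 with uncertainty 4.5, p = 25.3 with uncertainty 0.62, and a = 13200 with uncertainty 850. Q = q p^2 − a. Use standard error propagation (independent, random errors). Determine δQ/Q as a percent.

10.2%

Let w = q·p^2 = 51700. δw/w = √((1·δq/q)² + (2·δp/p)²) = √(0.00311 + 0.00240) = 0.0742, so δw = 3830.
Q = w − a: δQ = √(δw² + δa²) = √(1.47e+07 + 7.22e+05) = 3930
Q = 38500, so δQ/Q = 3930/38500 = 0.102.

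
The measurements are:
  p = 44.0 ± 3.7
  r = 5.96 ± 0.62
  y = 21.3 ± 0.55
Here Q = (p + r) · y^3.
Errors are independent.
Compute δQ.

52100

Let u = p + r = 50.0. δu = √(δp² + δr²) = √(13.7 + 0.384) = 3.75, so δu/u = 0.0751.
Q is then a monomial in u, y:
δQ/Q = √((δu/u)² + (3·δy/y)²) = √(0.00564 + 0.00600) = 0.108
Q = 4.83e+05, so δQ = 0.108 × 4.83e+05 = 52100.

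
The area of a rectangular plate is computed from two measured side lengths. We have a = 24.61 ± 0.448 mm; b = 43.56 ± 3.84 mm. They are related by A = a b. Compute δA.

Relative error in a monomial: (δA/A)² = Σ (nᵢ · δxᵢ/xᵢ)².
  (1·δa/a)² = (1×0.0182)² = 0.000331;  (1·δb/b)² = (1×0.0882)² = 0.00777
δA/A = √(0.00810) = 0.0900
A = 1072 mm^2, so δA = 0.0900 × 1072 = 96.5 mm^2.

96.5 mm^2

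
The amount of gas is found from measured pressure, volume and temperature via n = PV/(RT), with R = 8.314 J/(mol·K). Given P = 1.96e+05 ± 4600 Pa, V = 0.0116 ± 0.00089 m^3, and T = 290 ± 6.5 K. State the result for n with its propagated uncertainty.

Each factor contributes (exponent × relative error)² to (δn/n)²:
  (1·δP/P)² = (1×0.0235)² = 0.000551;  (1·δV/V)² = (1×0.0767)² = 0.00589;  (-1·δT/T)² = (-1×0.0224)² = 0.000502
δn/n = √(0.00694) = 0.0833
n = 0.943 mol, so δn = 0.0833 × 0.943 = 0.0786 mol.

0.943 ± 0.0786 mol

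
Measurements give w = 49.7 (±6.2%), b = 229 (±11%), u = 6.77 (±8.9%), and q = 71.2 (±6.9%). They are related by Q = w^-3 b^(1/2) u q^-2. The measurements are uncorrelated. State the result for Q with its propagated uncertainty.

Products/powers → add relative errors in quadrature, weighted by exponent:
  (-3·δw/w)² = (-3×0.0620)² = 0.0346;  (½·δb/b)² = (0.5×0.110)² = 0.00302;  (1·δu/u)² = (1×0.0890)² = 0.00792;  (-2·δq/q)² = (-2×0.0690)² = 0.0190
δQ/Q = √(0.0646) = 0.254
Q = 1.65e-07, so δQ = 0.254 × 1.65e-07 = 4.18e-08.

(1.65 ± 0.418) × 10^-7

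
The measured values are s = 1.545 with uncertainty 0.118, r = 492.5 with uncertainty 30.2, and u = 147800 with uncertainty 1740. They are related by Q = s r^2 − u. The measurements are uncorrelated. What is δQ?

Let p = s·r^2 = 374700. δp/p = √((1·δs/s)² + (2·δr/r)²) = √(0.00583 + 0.0150) = 0.144, so δp = 54100.
Q = p − u: δQ = √(δp² + δu²) = √(2.93e+09 + 3.03e+06) = 54200

54200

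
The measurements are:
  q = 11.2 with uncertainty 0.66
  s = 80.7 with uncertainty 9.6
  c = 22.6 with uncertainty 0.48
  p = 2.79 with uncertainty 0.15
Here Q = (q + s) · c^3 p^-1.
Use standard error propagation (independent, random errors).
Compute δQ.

Let u = q + s = 91.9. δu = √(δq² + δs²) = √(0.436 + 92.2) = 9.62, so δu/u = 0.105.
Q is then a monomial in u, c, p:
δQ/Q = √((δu/u)² + (3·δc/c)² + (-1·δp/p)²) = √(0.0110 + 0.00406 + 0.00289) = 0.134
Q = 3.8e+05, so δQ = 0.134 × 3.8e+05 = 50900.

50900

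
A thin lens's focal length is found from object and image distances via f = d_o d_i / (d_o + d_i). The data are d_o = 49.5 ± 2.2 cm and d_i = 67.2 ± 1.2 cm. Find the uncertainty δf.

∂f/∂d_o = (d_i/(d_o+d_i))² = 0.332;  ∂f/∂d_i = (d_o/(d_o+d_i))² = 0.180
δf = √((∂f/∂d_o · δd_o)² + (∂f/∂d_i · δd_i)²) = √(0.532 + 0.0466) = 0.761 cm

0.761 cm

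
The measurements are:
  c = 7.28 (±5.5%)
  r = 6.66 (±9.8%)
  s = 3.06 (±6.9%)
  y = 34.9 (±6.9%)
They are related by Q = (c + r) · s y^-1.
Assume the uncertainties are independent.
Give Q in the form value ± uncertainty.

Let u = c + r = 13.9. δu = √(δc² + δr²) = √(0.160 + 0.426) = 0.766, so δu/u = 0.0549.
Q is then a monomial in u, s, y:
δQ/Q = √((δu/u)² + (1·δs/s)² + (-1·δy/y)²) = √(0.00302 + 0.00476 + 0.00476) = 0.112
Q = 1.22, so δQ = 0.112 × 1.22 = 0.137.

1.22 ± 0.137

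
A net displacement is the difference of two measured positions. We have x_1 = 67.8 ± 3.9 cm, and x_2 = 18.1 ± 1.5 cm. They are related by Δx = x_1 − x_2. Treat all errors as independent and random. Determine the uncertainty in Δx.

Sums and differences: (δΔx)² = Σ (cᵢ δxᵢ)².
  (δx_1)² = 15.2;  (δx_2)² = 2.25
δΔx = √(17.5) = 4.18 cm

4.18 cm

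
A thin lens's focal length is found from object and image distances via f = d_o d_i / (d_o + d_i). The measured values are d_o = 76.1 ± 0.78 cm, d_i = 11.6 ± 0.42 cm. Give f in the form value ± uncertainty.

10.1 ± 0.317 cm

∂f/∂d_o = (d_i/(d_o+d_i))² = 0.0175;  ∂f/∂d_i = (d_o/(d_o+d_i))² = 0.753
δf = √((∂f/∂d_o · δd_o)² + (∂f/∂d_i · δd_i)²) = √(0.000186 + 0.100) = 0.317 cm
f = 10.1 cm.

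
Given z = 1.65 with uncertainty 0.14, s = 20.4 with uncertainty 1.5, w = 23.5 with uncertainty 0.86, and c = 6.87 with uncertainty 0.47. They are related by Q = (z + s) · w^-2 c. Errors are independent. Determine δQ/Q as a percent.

12.1%

Let u = z + s = 22.0. δu = √(δz² + δs²) = √(0.0196 + 2.25) = 1.51, so δu/u = 0.0683.
Q is then a monomial in u, w, c:
δQ/Q = √((δu/u)² + (-2·δw/w)² + (1·δc/c)²) = √(0.00467 + 0.00536 + 0.00468) = 0.121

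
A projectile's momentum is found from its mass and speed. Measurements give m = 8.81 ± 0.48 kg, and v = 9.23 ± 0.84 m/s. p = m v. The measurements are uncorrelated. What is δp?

Relative error in a monomial: (δp/p)² = Σ (nᵢ · δxᵢ/xᵢ)².
  (1·δm/m)² = (1×0.0545)² = 0.00297;  (1·δv/v)² = (1×0.0910)² = 0.00828
δp/p = √(0.0113) = 0.106
p = 81.3 kg·m/s, so δp = 0.106 × 81.3 = 8.63 kg·m/s.

8.63 kg·m/s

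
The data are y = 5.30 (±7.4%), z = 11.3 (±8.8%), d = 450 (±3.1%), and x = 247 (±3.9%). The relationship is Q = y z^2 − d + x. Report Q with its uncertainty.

Let p = y·z^2 = 677. δp/p = √((1·δy/y)² + (2·δz/z)²) = √(0.00548 + 0.0310) = 0.191, so δp = 129.
Q = p − d + x: δQ = √(δp² + δd² + δx²) = √(16700 + 195 + 92.8) = 130
Q = 474.

474 ± 130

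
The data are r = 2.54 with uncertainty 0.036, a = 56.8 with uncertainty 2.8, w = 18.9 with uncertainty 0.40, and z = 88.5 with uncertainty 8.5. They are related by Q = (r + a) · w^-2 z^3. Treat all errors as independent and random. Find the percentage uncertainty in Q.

Let u = r + a = 59.3. δu = √(δr² + δa²) = √(0.00130 + 7.84) = 2.80, so δu/u = 0.0472.
Q is then a monomial in u, w, z:
δQ/Q = √((δu/u)² + (-2·δw/w)² + (3·δz/z)²) = √(0.00223 + 0.00179 + 0.0830) = 0.295

29.5%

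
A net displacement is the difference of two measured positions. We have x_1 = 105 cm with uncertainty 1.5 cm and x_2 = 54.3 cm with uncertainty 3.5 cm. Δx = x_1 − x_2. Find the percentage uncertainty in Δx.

Each term contributes (cᵢ δxᵢ)² to (δΔx)²:
  (δx_1)² = 2.25;  (δx_2)² = 12.2
δΔx = √(14.5) = 3.81 cm
Δx = 50.7 cm, so δΔx/Δx = 3.81/50.7 = 0.0751.

7.51%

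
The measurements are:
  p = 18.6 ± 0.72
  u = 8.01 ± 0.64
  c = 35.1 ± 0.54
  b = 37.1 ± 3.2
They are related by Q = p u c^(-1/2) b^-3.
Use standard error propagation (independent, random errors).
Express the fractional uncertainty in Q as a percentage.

Products/powers → add relative errors in quadrature, weighted by exponent:
  (1·δp/p)² = (1×0.0387)² = 0.00150;  (1·δu/u)² = (1×0.0799)² = 0.00638;  (−½·δc/c)² = (-0.5×0.0154)² = 5.92e-05;  (-3·δb/b)² = (-3×0.0863)² = 0.0670
δQ/Q = √(0.0749) = 0.274

27.4%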